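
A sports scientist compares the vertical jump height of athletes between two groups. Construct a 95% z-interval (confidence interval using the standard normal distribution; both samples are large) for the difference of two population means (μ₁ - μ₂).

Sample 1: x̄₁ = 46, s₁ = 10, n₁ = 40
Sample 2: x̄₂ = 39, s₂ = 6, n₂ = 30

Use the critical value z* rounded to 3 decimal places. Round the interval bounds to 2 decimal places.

Both samples are large (n₁ = 40 ≥ 30, n₂ = 30 ≥ 30), so a z-interval for the difference of means applies.

Point estimate: x̄₁ - x̄₂ = 46 - 39 = 7

Standard error: SE = √(s₁²/n₁ + s₂²/n₂)
= √(10²/40 + 6²/30)
= √(2.500000 + 1.200000)
= 1.923538

For 95% confidence, z* = 1.96 (from standard normal table)
Margin of error: E = z* × SE = 1.96 × 1.923538 = 3.7701

Z-interval: (x̄₁ - x̄₂) ± E = 7 ± 3.7701 = (3.2299, 10.7701)

Rounded to 2 decimal places:

(3.23, 10.77)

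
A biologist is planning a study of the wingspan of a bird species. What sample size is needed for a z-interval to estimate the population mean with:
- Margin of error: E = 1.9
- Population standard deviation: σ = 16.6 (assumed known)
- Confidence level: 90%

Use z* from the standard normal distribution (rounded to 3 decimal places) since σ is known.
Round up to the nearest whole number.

Using z* since population σ is known (z-interval formula).

For 90% confidence, z* = 1.645 (from standard normal table)

Sample size formula for z-interval: n = (z*σ/E)²

n = (1.645 × 16.6 / 1.9)²
  = (14.372105)²
  = 206.5574

Round up to the nearest whole number: n = 207

207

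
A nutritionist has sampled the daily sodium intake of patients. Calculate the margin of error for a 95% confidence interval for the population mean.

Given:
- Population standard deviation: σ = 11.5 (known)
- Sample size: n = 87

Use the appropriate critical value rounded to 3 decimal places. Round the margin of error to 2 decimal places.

The population standard deviation σ is known, so use the z-interval margin of error formula.

For 95% confidence, z* = 1.96 (from standard normal table)

Margin of error formula for z-interval: E = z* × σ/√n

E = 1.96 × 11.5/√87
  = 1.96 × 1.232929
  = 2.4165

Rounded to 2 decimal places:

2.42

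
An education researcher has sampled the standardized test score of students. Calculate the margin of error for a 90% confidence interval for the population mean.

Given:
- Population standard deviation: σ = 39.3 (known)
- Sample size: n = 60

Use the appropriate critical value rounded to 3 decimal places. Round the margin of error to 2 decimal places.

The population standard deviation σ is known, so use the z-interval margin of error formula.

For 90% confidence, z* = 1.645 (from standard normal table)

Margin of error formula for z-interval: E = z* × σ/√n

E = 1.645 × 39.3/√60
  = 1.645 × 5.073608
  = 8.3461

Rounded to 2 decimal places:

8.35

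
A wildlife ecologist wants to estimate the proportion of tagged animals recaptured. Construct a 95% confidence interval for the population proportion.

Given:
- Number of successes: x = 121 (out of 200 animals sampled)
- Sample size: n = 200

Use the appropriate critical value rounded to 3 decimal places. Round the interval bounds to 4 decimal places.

Sample proportion: p̂ = 121/200 = 0.605000

Check conditions for normal approximation:
  np̂ = 121 ≥ 10 ✓
  n(1-p̂) = 79 ≥ 10 ✓

The sample is large enough, so use a z-interval (normal approximation) for the proportion.

For 95% confidence, z* = 1.96 (from standard normal table)

Standard error: SE = √(p̂(1-p̂)/n) = √(0.605000×0.395000/200) = 0.03456696

Margin of error: E = z* × SE = 1.96 × 0.03456696 = 0.067751

Z-interval: p̂ ± E = 0.605000 ± 0.067751 = (0.537249, 0.672751)

Rounded to 4 decimal places:

(0.5372, 0.6728)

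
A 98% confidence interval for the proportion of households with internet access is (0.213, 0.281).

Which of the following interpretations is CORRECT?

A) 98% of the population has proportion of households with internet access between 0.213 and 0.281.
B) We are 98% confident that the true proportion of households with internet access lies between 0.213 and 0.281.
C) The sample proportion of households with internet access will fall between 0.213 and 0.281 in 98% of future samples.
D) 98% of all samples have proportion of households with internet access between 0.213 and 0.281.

A confidence interval represents our confidence in the procedure, not a probability statement about the parameter.

Key concept: If we repeated this sampling process many times and computed a 98% CI each time, about 98% of those intervals would contain the true population parameter.

For this specific interval (0.213, 0.281):
- Midpoint (point estimate): 0.247
- Margin of error: 0.034

The correct interpretation is the one stating confidence that the true parameter lies in the interval — option B.

B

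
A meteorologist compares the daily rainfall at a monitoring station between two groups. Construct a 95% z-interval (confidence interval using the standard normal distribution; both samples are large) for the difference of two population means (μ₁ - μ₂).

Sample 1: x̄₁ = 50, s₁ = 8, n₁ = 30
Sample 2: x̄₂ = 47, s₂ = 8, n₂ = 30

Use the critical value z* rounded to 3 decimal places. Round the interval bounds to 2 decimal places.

Both samples are large (n₁ = 30 ≥ 30, n₂ = 30 ≥ 30), so a z-interval for the difference of means applies.

Point estimate: x̄₁ - x̄₂ = 50 - 47 = 3

Standard error: SE = √(s₁²/n₁ + s₂²/n₂)
= √(8²/30 + 8²/30)
= √(2.133333 + 2.133333)
= 2.065591

For 95% confidence, z* = 1.96 (from standard normal table)
Margin of error: E = z* × SE = 1.96 × 2.065591 = 4.0486

Z-interval: (x̄₁ - x̄₂) ± E = 3 ± 4.0486 = (-1.0486, 7.0486)

Rounded to 2 decimal places:

(-1.05, 7.05)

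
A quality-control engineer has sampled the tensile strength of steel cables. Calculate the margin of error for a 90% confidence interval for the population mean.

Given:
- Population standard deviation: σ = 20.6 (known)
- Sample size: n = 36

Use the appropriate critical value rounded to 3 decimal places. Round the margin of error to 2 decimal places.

The population standard deviation σ is known, so use the z-interval margin of error formula.

For 90% confidence, z* = 1.645 (from standard normal table)

Margin of error formula for z-interval: E = z* × σ/√n

E = 1.645 × 20.6/√36
  = 1.645 × 3.433333
  = 5.6478

Rounded to 2 decimal places:

5.65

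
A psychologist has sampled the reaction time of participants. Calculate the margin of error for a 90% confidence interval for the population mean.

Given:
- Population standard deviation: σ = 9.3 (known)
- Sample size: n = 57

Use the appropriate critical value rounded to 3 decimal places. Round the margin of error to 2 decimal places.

The population standard deviation σ is known, so use the z-interval margin of error formula.

For 90% confidence, z* = 1.645 (from standard normal table)

Margin of error formula for z-interval: E = z* × σ/√n

E = 1.645 × 9.3/√57
  = 1.645 × 1.231815
  = 2.0263

Rounded to 2 decimal places:

2.03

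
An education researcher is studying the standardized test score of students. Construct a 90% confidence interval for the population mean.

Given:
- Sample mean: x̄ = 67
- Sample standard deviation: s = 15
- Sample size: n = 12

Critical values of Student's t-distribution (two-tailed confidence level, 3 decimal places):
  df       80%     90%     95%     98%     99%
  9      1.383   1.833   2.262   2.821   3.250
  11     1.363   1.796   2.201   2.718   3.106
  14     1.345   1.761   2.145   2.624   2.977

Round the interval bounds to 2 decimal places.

The population standard deviation σ is unknown (only the sample standard deviation s is given), so use a t-interval with df = n - 1 = 12 - 1 = 11.

For 90% confidence with df = 11, t* = 1.796 (from t-table)

Standard error: SE = s/√n = 15/√12 = 4.330127

Margin of error: E = t* × SE = 1.796 × 4.330127 = 7.7769

T-interval: x̄ ± E = 67 ± 7.7769 = (59.2231, 74.7769)

Rounded to 2 decimal places:

(59.22, 74.78)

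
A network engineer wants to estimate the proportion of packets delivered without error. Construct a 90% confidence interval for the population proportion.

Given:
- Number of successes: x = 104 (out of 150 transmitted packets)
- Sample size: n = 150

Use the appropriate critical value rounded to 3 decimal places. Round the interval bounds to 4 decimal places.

Sample proportion: p̂ = 104/150 = 0.693333

Check conditions for normal approximation:
  np̂ = 104 ≥ 10 ✓
  n(1-p̂) = 46 ≥ 10 ✓

The sample is large enough, so use a z-interval (normal approximation) for the proportion.

For 90% confidence, z* = 1.645 (from standard normal table)

Standard error: SE = √(p̂(1-p̂)/n) = √(0.693333×0.306667/150) = 0.03764946

Margin of error: E = z* × SE = 1.645 × 0.03764946 = 0.061933

Z-interval: p̂ ± E = 0.693333 ± 0.061933 = (0.631400, 0.755267)

Rounded to 4 decimal places:

(0.6314, 0.7553)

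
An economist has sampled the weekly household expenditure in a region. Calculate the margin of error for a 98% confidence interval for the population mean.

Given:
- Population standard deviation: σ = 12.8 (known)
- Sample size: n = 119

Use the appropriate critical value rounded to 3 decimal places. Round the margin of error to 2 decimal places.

The population standard deviation σ is known, so use the z-interval margin of error formula.

For 98% confidence, z* = 2.326 (from standard normal table)

Margin of error formula for z-interval: E = z* × σ/√n

E = 2.326 × 12.8/√119
  = 2.326 × 1.173374
  = 2.7293

Rounded to 2 decimal places:

2.73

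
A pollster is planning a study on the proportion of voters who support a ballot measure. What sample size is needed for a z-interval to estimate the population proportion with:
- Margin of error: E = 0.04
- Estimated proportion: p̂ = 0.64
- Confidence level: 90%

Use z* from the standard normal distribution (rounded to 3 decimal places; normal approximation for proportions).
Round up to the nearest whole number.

Using z* for proportion z-interval (normal approximation).

For 90% confidence, z* = 1.645 (from standard normal table)

Sample size formula for proportion z-interval: n = z*²p̂(1-p̂)/E²

n = 1.645² × 0.64 × 0.36 / 0.04²
  = 2.706025 × 0.2304 / 0.0016
  = 389.6676

Round up to the nearest whole number: n = 390

390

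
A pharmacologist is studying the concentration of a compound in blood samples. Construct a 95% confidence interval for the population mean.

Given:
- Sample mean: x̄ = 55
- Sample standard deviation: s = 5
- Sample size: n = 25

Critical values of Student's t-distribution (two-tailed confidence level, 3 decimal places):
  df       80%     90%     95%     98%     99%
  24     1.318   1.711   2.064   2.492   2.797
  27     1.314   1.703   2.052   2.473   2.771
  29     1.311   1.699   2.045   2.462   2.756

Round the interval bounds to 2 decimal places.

The population standard deviation σ is unknown (only the sample standard deviation s is given), so use a t-interval with df = n - 1 = 25 - 1 = 24.

For 95% confidence with df = 24, t* = 2.064 (from t-table)

Standard error: SE = s/√n = 5/√25 = 1.000000

Margin of error: E = t* × SE = 2.064 × 1.000000 = 2.0640

T-interval: x̄ ± E = 55 ± 2.0640 = (52.9360, 57.0640)

Rounded to 2 decimal places:

(52.94, 57.06)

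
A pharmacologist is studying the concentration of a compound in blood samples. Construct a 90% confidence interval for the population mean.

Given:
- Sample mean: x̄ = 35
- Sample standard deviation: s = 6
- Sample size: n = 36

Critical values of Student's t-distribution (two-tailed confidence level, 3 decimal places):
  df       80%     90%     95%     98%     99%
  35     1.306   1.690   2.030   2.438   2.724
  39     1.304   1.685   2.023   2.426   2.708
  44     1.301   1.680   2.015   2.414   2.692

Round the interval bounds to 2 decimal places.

The population standard deviation σ is unknown (only the sample standard deviation s is given), so use a t-interval with df = n - 1 = 36 - 1 = 35.

For 90% confidence with df = 35, t* = 1.690 (from t-table)

Standard error: SE = s/√n = 6/√36 = 1.000000

Margin of error: E = t* × SE = 1.690 × 1.000000 = 1.6900

T-interval: x̄ ± E = 35 ± 1.6900 = (33.3100, 36.6900)

Rounded to 2 decimal places:

(33.31, 36.69)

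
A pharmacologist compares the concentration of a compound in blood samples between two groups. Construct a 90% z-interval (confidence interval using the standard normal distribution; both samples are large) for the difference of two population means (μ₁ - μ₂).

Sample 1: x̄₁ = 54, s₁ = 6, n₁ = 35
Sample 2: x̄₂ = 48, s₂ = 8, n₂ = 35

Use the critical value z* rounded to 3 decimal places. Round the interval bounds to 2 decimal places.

Both samples are large (n₁ = 35 ≥ 30, n₂ = 35 ≥ 30), so a z-interval for the difference of means applies.

Point estimate: x̄₁ - x̄₂ = 54 - 48 = 6

Standard error: SE = √(s₁²/n₁ + s₂²/n₂)
= √(6²/35 + 8²/35)
= √(1.028571 + 1.828571)
= 1.690309

For 90% confidence, z* = 1.645 (from standard normal table)
Margin of error: E = z* × SE = 1.645 × 1.690309 = 2.7806

Z-interval: (x̄₁ - x̄₂) ± E = 6 ± 2.7806 = (3.2194, 8.7806)

Rounded to 2 decimal places:

(3.22, 8.78)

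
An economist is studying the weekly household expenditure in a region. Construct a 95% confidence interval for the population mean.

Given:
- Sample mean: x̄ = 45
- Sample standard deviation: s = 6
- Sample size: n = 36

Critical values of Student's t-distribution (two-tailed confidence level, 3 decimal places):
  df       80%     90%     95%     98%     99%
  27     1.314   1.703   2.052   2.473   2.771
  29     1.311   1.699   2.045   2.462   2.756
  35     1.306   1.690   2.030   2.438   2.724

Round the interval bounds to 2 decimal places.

The population standard deviation σ is unknown (only the sample standard deviation s is given), so use a t-interval with df = n - 1 = 36 - 1 = 35.

For 95% confidence with df = 35, t* = 2.030 (from t-table)

Standard error: SE = s/√n = 6/√36 = 1.000000

Margin of error: E = t* × SE = 2.030 × 1.000000 = 2.0300

T-interval: x̄ ± E = 45 ± 2.0300 = (42.9700, 47.0300)

Rounded to 2 decimal places:

(42.97, 47.03)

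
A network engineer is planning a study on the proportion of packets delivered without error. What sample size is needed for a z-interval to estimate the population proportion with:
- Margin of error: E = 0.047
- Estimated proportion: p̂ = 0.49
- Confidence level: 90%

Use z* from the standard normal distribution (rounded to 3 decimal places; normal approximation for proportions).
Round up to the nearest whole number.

Using z* for proportion z-interval (normal approximation).

For 90% confidence, z* = 1.645 (from standard normal table)

Sample size formula for proportion z-interval: n = z*²p̂(1-p̂)/E²

n = 1.645² × 0.49 × 0.51 / 0.047²
  = 2.706025 × 0.2499 / 0.002209
  = 306.1275

Round up to the nearest whole number: n = 307

307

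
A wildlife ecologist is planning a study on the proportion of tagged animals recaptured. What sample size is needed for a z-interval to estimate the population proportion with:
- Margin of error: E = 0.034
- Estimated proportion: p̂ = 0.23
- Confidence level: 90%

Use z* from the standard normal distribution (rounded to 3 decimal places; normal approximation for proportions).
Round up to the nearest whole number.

Using z* for proportion z-interval (normal approximation).

For 90% confidence, z* = 1.645 (from standard normal table)

Sample size formula for proportion z-interval: n = z*²p̂(1-p̂)/E²

n = 1.645² × 0.23 × 0.77 / 0.034²
  = 2.706025 × 0.1771 / 0.001156
  = 414.5649

Round up to the nearest whole number: n = 415

415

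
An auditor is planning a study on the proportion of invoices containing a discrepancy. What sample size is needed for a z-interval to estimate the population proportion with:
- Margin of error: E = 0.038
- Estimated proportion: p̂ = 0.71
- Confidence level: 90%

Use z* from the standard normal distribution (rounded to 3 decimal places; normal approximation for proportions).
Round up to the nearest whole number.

Using z* for proportion z-interval (normal approximation).

For 90% confidence, z* = 1.645 (from standard normal table)

Sample size formula for proportion z-interval: n = z*²p̂(1-p̂)/E²

n = 1.645² × 0.71 × 0.29 / 0.038²
  = 2.706025 × 0.2059 / 0.001444
  = 385.8522

Round up to the nearest whole number: n = 386

386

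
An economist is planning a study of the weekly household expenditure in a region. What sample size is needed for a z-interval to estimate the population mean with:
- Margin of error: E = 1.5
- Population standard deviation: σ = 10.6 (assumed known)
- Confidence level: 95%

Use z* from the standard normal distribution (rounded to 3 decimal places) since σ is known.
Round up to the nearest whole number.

Using z* since population σ is known (z-interval formula).

For 95% confidence, z* = 1.96 (from standard normal table)

Sample size formula for z-interval: n = (z*σ/E)²

n = (1.96 × 10.6 / 1.5)²
  = (13.850667)²
  = 191.8410

Round up to the nearest whole number: n = 192

192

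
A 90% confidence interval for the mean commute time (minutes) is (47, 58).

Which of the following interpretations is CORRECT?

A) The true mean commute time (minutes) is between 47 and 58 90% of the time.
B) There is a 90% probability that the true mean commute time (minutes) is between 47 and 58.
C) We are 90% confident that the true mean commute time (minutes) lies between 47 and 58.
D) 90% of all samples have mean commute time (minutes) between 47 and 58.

A confidence interval represents our confidence in the procedure, not a probability statement about the parameter.

Key concept: If we repeated this sampling process many times and computed a 90% CI each time, about 90% of those intervals would contain the true population parameter.

For this specific interval (47, 58):
- Midpoint (point estimate): 52.5
- Margin of error: 5.5

The correct interpretation is the one stating confidence that the true parameter lies in the interval — option C.

C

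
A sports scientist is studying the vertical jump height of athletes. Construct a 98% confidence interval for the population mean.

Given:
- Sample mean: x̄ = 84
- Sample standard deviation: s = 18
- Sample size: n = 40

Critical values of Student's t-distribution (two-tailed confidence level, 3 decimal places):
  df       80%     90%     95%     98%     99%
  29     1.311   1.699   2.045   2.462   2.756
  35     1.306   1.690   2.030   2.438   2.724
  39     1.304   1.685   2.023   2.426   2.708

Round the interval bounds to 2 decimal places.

The population standard deviation σ is unknown (only the sample standard deviation s is given), so use a t-interval with df = n - 1 = 40 - 1 = 39.

For 98% confidence with df = 39, t* = 2.426 (from t-table)

Standard error: SE = s/√n = 18/√40 = 2.846050

Margin of error: E = t* × SE = 2.426 × 2.846050 = 6.9045

T-interval: x̄ ± E = 84 ± 6.9045 = (77.0955, 90.9045)

Rounded to 2 decimal places:

(77.10, 90.90)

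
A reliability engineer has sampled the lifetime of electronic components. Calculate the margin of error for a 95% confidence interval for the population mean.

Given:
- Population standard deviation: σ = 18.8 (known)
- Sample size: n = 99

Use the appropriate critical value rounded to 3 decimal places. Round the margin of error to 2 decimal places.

The population standard deviation σ is known, so use the z-interval margin of error formula.

For 95% confidence, z* = 1.96 (from standard normal table)

Margin of error formula for z-interval: E = z* × σ/√n

E = 1.96 × 18.8/√99
  = 1.96 × 1.889471
  = 3.7034

Rounded to 2 decimal places:

3.70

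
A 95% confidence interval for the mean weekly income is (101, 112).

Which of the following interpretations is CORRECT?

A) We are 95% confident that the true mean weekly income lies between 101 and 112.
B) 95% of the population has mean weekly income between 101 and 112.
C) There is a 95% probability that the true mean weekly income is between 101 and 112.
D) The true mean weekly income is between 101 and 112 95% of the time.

A confidence interval represents our confidence in the procedure, not a probability statement about the parameter.

Key concept: If we repeated this sampling process many times and computed a 95% CI each time, about 95% of those intervals would contain the true population parameter.

For this specific interval (101, 112):
- Midpoint (point estimate): 106.5
- Margin of error: 5.5

The correct interpretation is the one stating confidence that the true parameter lies in the interval — option A.

A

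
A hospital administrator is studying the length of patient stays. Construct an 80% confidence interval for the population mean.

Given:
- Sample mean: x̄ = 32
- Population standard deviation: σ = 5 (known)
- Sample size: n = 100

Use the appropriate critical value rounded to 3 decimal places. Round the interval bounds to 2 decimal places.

The population standard deviation σ is known, so use a z-interval (standard normal critical value).

For 80% confidence, z* = 1.282 (from standard normal table)

Standard error: SE = σ/√n = 5/√100 = 0.500000

Margin of error: E = z* × SE = 1.282 × 0.500000 = 0.6410

Z-interval: x̄ ± E = 32 ± 0.6410 = (31.3590, 32.6410)

Rounded to 2 decimal places:

(31.36, 32.64)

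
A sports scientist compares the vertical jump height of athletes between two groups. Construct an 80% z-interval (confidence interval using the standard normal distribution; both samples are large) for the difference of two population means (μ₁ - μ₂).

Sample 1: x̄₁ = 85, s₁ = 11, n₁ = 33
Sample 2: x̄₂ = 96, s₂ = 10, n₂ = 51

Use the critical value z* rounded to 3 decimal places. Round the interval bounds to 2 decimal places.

Both samples are large (n₁ = 33 ≥ 30, n₂ = 51 ≥ 30), so a z-interval for the difference of means applies.

Point estimate: x̄₁ - x̄₂ = 85 - 96 = -11

Standard error: SE = √(s₁²/n₁ + s₂²/n₂)
= √(11²/33 + 10²/51)
= √(3.666667 + 1.960784)
= 2.372225

For 80% confidence, z* = 1.282 (from standard normal table)
Margin of error: E = z* × SE = 1.282 × 2.372225 = 3.0412

Z-interval: (x̄₁ - x̄₂) ± E = -11 ± 3.0412 = (-14.0412, -7.9588)

Rounded to 2 decimal places:

(-14.04, -7.96)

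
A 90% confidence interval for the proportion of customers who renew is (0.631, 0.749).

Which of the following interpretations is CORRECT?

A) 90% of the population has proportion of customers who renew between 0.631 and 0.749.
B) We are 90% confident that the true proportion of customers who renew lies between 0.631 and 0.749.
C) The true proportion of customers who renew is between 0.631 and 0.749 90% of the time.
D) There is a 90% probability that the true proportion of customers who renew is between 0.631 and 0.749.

A confidence interval represents our confidence in the procedure, not a probability statement about the parameter.

Key concept: If we repeated this sampling process many times and computed a 90% CI each time, about 90% of those intervals would contain the true population parameter.

For this specific interval (0.631, 0.749):
- Midpoint (point estimate): 0.69
- Margin of error: 0.059

The correct interpretation is the one stating confidence that the true parameter lies in the interval — option B.

B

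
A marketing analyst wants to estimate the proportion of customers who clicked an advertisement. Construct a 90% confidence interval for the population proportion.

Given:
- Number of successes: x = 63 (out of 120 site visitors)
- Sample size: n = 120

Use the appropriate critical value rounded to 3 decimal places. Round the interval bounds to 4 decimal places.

Sample proportion: p̂ = 63/120 = 0.525000

Check conditions for normal approximation:
  np̂ = 63 ≥ 10 ✓
  n(1-p̂) = 57 ≥ 10 ✓

The sample is large enough, so use a z-interval (normal approximation) for the proportion.

For 90% confidence, z* = 1.645 (from standard normal table)

Standard error: SE = √(p̂(1-p̂)/n) = √(0.525000×0.475000/120) = 0.04558646

Margin of error: E = z* × SE = 1.645 × 0.04558646 = 0.074990

Z-interval: p̂ ± E = 0.525000 ± 0.074990 = (0.450010, 0.599990)

Rounded to 4 decimal places:

(0.4500, 0.6000)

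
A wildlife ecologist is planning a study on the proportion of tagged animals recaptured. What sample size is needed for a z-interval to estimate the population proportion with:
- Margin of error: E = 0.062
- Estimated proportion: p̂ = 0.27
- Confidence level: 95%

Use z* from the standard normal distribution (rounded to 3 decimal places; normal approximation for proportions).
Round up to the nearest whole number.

Using z* for proportion z-interval (normal approximation).

For 95% confidence, z* = 1.96 (from standard normal table)

Sample size formula for proportion z-interval: n = z*²p̂(1-p̂)/E²

n = 1.96² × 0.27 × 0.73 / 0.062²
  = 3.8416 × 0.1971 / 0.003844
  = 196.9769

Round up to the nearest whole number: n = 197

197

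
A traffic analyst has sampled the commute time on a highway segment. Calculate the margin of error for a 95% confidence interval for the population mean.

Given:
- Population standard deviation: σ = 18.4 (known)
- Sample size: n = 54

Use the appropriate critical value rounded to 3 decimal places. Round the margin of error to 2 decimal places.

The population standard deviation σ is known, so use the z-interval margin of error formula.

For 95% confidence, z* = 1.96 (from standard normal table)

Margin of error formula for z-interval: E = z* × σ/√n

E = 1.96 × 18.4/√54
  = 1.96 × 2.503923
  = 4.9077

Rounded to 2 decimal places:

4.91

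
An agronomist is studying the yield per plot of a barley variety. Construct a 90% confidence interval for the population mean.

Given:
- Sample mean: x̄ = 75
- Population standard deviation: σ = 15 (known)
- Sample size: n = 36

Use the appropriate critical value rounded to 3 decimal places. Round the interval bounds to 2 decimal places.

The population standard deviation σ is known, so use a z-interval (standard normal critical value).

For 90% confidence, z* = 1.645 (from standard normal table)

Standard error: SE = σ/√n = 15/√36 = 2.500000

Margin of error: E = z* × SE = 1.645 × 2.500000 = 4.1125

Z-interval: x̄ ± E = 75 ± 4.1125 = (70.8875, 79.1125)

Rounded to 2 decimal places:

(70.89, 79.11)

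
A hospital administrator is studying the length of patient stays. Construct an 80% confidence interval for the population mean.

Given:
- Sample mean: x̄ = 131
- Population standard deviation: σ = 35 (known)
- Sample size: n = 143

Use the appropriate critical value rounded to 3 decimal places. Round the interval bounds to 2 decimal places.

The population standard deviation σ is known, so use a z-interval (standard normal critical value).

For 80% confidence, z* = 1.282 (from standard normal table)

Standard error: SE = σ/√n = 35/√143 = 2.926847

Margin of error: E = z* × SE = 1.282 × 2.926847 = 3.7522

Z-interval: x̄ ± E = 131 ± 3.7522 = (127.2478, 134.7522)

Rounded to 2 decimal places:

(127.25, 134.75)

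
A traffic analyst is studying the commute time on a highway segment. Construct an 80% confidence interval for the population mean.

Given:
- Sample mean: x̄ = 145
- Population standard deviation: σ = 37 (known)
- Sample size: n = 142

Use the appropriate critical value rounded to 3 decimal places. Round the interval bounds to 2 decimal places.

The population standard deviation σ is known, so use a z-interval (standard normal critical value).

For 80% confidence, z* = 1.282 (from standard normal table)

Standard error: SE = σ/√n = 37/√142 = 3.104971

Margin of error: E = z* × SE = 1.282 × 3.104971 = 3.9806

Z-interval: x̄ ± E = 145 ± 3.9806 = (141.0194, 148.9806)

Rounded to 2 decimal places:

(141.02, 148.98)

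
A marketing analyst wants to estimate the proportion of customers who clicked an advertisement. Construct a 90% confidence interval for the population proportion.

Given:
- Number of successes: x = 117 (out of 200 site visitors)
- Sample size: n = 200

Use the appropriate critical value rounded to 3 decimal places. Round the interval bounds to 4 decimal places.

Sample proportion: p̂ = 117/200 = 0.585000

Check conditions for normal approximation:
  np̂ = 117 ≥ 10 ✓
  n(1-p̂) = 83 ≥ 10 ✓

The sample is large enough, so use a z-interval (normal approximation) for the proportion.

For 90% confidence, z* = 1.645 (from standard normal table)

Standard error: SE = √(p̂(1-p̂)/n) = √(0.585000×0.415000/200) = 0.03484071

Margin of error: E = z* × SE = 1.645 × 0.03484071 = 0.057313

Z-interval: p̂ ± E = 0.585000 ± 0.057313 = (0.527687, 0.642313)

Rounded to 4 decimal places:

(0.5277, 0.6423)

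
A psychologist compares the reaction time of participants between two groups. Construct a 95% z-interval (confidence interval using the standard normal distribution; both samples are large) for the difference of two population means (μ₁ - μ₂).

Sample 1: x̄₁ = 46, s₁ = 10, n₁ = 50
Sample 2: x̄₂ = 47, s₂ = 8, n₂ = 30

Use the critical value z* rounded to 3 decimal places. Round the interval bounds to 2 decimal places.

Both samples are large (n₁ = 50 ≥ 30, n₂ = 30 ≥ 30), so a z-interval for the difference of means applies.

Point estimate: x̄₁ - x̄₂ = 46 - 47 = -1

Standard error: SE = √(s₁²/n₁ + s₂²/n₂)
= √(10²/50 + 8²/30)
= √(2.000000 + 2.133333)
= 2.033060

For 95% confidence, z* = 1.96 (from standard normal table)
Margin of error: E = z* × SE = 1.96 × 2.033060 = 3.9848

Z-interval: (x̄₁ - x̄₂) ± E = -1 ± 3.9848 = (-4.9848, 2.9848)

Rounded to 2 decimal places:

(-4.98, 2.98)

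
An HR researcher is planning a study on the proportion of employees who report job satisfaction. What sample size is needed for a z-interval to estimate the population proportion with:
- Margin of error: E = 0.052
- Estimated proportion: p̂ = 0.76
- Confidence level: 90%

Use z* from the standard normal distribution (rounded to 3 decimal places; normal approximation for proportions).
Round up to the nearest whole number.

Using z* for proportion z-interval (normal approximation).

For 90% confidence, z* = 1.645 (from standard normal table)

Sample size formula for proportion z-interval: n = z*²p̂(1-p̂)/E²

n = 1.645² × 0.76 × 0.24 / 0.052²
  = 2.706025 × 0.1824 / 0.002704
  = 182.5366

Round up to the nearest whole number: n = 183

183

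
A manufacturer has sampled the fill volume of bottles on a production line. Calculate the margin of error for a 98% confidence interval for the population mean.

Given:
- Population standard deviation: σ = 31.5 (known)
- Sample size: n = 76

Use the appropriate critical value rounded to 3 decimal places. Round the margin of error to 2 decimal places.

The population standard deviation σ is known, so use the z-interval margin of error formula.

For 98% confidence, z* = 2.326 (from standard normal table)

Margin of error formula for z-interval: E = z* × σ/√n

E = 2.326 × 31.5/√76
  = 2.326 × 3.613298
  = 8.4045

Rounded to 2 decimal places:

8.40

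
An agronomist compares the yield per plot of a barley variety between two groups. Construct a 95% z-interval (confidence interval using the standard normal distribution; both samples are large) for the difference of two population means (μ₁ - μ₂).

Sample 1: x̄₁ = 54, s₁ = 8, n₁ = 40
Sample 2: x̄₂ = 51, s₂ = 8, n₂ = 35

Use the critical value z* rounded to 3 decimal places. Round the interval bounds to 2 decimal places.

Both samples are large (n₁ = 40 ≥ 30, n₂ = 35 ≥ 30), so a z-interval for the difference of means applies.

Point estimate: x̄₁ - x̄₂ = 54 - 51 = 3

Standard error: SE = √(s₁²/n₁ + s₂²/n₂)
= √(8²/40 + 8²/35)
= √(1.600000 + 1.828571)
= 1.851640

For 95% confidence, z* = 1.96 (from standard normal table)
Margin of error: E = z* × SE = 1.96 × 1.851640 = 3.6292

Z-interval: (x̄₁ - x̄₂) ± E = 3 ± 3.6292 = (-0.6292, 6.6292)

Rounded to 2 decimal places:

(-0.63, 6.63)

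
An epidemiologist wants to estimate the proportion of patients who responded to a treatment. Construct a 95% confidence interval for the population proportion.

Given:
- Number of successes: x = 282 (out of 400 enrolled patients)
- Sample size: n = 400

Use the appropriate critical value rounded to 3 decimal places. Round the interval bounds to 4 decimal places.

Sample proportion: p̂ = 282/400 = 0.705000

Check conditions for normal approximation:
  np̂ = 282 ≥ 10 ✓
  n(1-p̂) = 118 ≥ 10 ✓

The sample is large enough, so use a z-interval (normal approximation) for the proportion.

For 95% confidence, z* = 1.96 (from standard normal table)

Standard error: SE = √(p̂(1-p̂)/n) = √(0.705000×0.295000/400) = 0.02280214

Margin of error: E = z* × SE = 1.96 × 0.02280214 = 0.044692

Z-interval: p̂ ± E = 0.705000 ± 0.044692 = (0.660308, 0.749692)

Rounded to 4 decimal places:

(0.6603, 0.7497)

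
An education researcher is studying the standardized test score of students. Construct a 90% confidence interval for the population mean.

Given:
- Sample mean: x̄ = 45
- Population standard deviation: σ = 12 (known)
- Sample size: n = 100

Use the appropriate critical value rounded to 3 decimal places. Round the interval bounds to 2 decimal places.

The population standard deviation σ is known, so use a z-interval (standard normal critical value).

For 90% confidence, z* = 1.645 (from standard normal table)

Standard error: SE = σ/√n = 12/√100 = 1.200000

Margin of error: E = z* × SE = 1.645 × 1.200000 = 1.9740

Z-interval: x̄ ± E = 45 ± 1.9740 = (43.0260, 46.9740)

Rounded to 2 decimal places:

(43.03, 46.97)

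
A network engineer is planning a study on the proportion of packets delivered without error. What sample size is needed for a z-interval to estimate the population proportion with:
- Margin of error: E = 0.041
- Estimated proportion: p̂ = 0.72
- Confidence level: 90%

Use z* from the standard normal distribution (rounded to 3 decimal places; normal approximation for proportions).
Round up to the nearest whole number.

Using z* for proportion z-interval (normal approximation).

For 90% confidence, z* = 1.645 (from standard normal table)

Sample size formula for proportion z-interval: n = z*²p̂(1-p̂)/E²

n = 1.645² × 0.72 × 0.28 / 0.041²
  = 2.706025 × 0.2016 / 0.001681
  = 324.5298

Round up to the nearest whole number: n = 325

325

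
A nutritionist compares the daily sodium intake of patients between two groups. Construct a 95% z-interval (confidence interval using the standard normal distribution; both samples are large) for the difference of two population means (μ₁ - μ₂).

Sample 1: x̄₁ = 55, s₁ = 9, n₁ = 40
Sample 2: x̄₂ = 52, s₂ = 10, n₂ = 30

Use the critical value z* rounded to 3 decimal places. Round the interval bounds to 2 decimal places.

Both samples are large (n₁ = 40 ≥ 30, n₂ = 30 ≥ 30), so a z-interval for the difference of means applies.

Point estimate: x̄₁ - x̄₂ = 55 - 52 = 3

Standard error: SE = √(s₁²/n₁ + s₂²/n₂)
= √(9²/40 + 10²/30)
= √(2.025000 + 3.333333)
= 2.314807

For 95% confidence, z* = 1.96 (from standard normal table)
Margin of error: E = z* × SE = 1.96 × 2.314807 = 4.5370

Z-interval: (x̄₁ - x̄₂) ± E = 3 ± 4.5370 = (-1.5370, 7.5370)

Rounded to 2 decimal places:

(-1.54, 7.54)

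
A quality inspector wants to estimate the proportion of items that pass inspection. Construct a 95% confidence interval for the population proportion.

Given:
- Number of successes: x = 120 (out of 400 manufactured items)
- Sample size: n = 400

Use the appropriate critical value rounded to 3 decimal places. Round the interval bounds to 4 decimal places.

Sample proportion: p̂ = 120/400 = 0.300000

Check conditions for normal approximation:
  np̂ = 120 ≥ 10 ✓
  n(1-p̂) = 280 ≥ 10 ✓

The sample is large enough, so use a z-interval (normal approximation) for the proportion.

For 95% confidence, z* = 1.96 (from standard normal table)

Standard error: SE = √(p̂(1-p̂)/n) = √(0.300000×0.700000/400) = 0.02291288

Margin of error: E = z* × SE = 1.96 × 0.02291288 = 0.044909

Z-interval: p̂ ± E = 0.300000 ± 0.044909 = (0.255091, 0.344909)

Rounded to 4 decimal places:

(0.2551, 0.3449)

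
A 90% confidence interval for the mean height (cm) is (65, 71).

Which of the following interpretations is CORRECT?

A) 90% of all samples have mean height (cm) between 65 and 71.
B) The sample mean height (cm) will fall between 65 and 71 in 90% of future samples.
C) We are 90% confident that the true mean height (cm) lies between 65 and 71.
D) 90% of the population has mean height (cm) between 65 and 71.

A confidence interval represents our confidence in the procedure, not a probability statement about the parameter.

Key concept: If we repeated this sampling process many times and computed a 90% CI each time, about 90% of those intervals would contain the true population parameter.

For this specific interval (65, 71):
- Midpoint (point estimate): 68
- Margin of error: 3

The correct interpretation is the one stating confidence that the true parameter lies in the interval — option C.

C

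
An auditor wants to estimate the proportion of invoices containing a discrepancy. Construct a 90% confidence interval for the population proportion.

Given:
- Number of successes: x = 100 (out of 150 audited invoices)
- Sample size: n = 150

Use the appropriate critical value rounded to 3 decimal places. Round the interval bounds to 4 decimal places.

Sample proportion: p̂ = 100/150 = 0.666667

Check conditions for normal approximation:
  np̂ = 100 ≥ 10 ✓
  n(1-p̂) = 50 ≥ 10 ✓

The sample is large enough, so use a z-interval (normal approximation) for the proportion.

For 90% confidence, z* = 1.645 (from standard normal table)

Standard error: SE = √(p̂(1-p̂)/n) = √(0.666667×0.333333/150) = 0.03849002

Margin of error: E = z* × SE = 1.645 × 0.03849002 = 0.063316

Z-interval: p̂ ± E = 0.666667 ± 0.063316 = (0.603351, 0.729983)

Rounded to 4 decimal places:

(0.6034, 0.7300)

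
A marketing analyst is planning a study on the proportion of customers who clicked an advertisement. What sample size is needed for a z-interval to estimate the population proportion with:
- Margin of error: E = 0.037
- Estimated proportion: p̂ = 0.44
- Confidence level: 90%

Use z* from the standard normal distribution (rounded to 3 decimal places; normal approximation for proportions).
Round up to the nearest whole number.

Using z* for proportion z-interval (normal approximation).

For 90% confidence, z* = 1.645 (from standard normal table)

Sample size formula for proportion z-interval: n = z*²p̂(1-p̂)/E²

n = 1.645² × 0.44 × 0.56 / 0.037²
  = 2.706025 × 0.2464 / 0.001369
  = 487.0450

Round up to the nearest whole number: n = 488

488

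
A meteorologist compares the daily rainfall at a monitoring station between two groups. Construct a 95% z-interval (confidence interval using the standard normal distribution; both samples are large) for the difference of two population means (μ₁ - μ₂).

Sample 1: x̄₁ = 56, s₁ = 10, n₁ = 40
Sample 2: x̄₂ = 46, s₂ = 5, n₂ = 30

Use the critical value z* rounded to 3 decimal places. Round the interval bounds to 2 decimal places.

Both samples are large (n₁ = 40 ≥ 30, n₂ = 30 ≥ 30), so a z-interval for the difference of means applies.

Point estimate: x̄₁ - x̄₂ = 56 - 46 = 10

Standard error: SE = √(s₁²/n₁ + s₂²/n₂)
= √(10²/40 + 5²/30)
= √(2.500000 + 0.833333)
= 1.825742

For 95% confidence, z* = 1.96 (from standard normal table)
Margin of error: E = z* × SE = 1.96 × 1.825742 = 3.5785

Z-interval: (x̄₁ - x̄₂) ± E = 10 ± 3.5785 = (6.4215, 13.5785)

Rounded to 2 decimal places:

(6.42, 13.58)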